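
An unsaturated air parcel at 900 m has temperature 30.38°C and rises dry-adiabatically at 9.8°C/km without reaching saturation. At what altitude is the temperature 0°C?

Height above start = (30.38 − 0) / 9.8 = 3.1 km
Altitude = 900 m + 3100 m = 4000 m

4000 m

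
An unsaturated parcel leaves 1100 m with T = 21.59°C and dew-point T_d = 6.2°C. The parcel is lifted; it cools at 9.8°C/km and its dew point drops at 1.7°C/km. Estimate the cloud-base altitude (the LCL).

T and T_d converge at 9.8 − 1.7 = 8.1°C per km
Height above start = (21.59 − 6.2) / 8.1 = 1.9 km
LCL altitude = 1100 m + 1900 m = 3000 m

3000 m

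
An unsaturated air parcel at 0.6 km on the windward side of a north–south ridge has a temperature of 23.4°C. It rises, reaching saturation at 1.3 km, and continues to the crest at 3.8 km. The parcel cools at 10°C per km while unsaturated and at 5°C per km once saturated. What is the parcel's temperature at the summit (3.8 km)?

Dry to 1300 m: -10 × 0.7 km = -7°C, so T = 16.4°C.
Saturated to 3800 m: -5 × 2.5 km = -12.5°C, so T = 3.9°C.

3.9°C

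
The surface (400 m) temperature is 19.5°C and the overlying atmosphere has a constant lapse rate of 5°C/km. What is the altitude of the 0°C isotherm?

Height above start = (19.5 − 0) / 5 = 3.9 km
Altitude = 400 m + 3900 m = 4300 m

4300 m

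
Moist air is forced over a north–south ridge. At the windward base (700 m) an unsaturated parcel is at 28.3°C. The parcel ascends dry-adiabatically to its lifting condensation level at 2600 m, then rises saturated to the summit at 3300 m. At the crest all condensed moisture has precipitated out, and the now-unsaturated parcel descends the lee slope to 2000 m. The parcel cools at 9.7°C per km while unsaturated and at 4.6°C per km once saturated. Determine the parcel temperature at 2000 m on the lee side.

19.26°C

Dry to 2600 m: -9.7 × 1.9 km = -18.43°C, so T = 9.87°C.
Saturated to 3300 m: -4.6 × 0.7 km = -3.22°C, so T = 6.65°C.
Dry descent to 2000 m: +9.7 × 1.3 km = +12.61°C, so T = 19.26°C.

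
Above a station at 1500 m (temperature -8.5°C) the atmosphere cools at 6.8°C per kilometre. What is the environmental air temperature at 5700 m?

1500–5700 m, environmental: Δz = 4.2 km ⇒ ΔT = -28.56°C; T = -37.06°C

-37.06°C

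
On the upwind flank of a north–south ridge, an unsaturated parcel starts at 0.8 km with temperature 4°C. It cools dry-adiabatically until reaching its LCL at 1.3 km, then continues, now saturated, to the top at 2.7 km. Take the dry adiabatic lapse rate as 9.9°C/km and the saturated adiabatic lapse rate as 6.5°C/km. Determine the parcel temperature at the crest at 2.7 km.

800–1300 m, dry: Δz = 0.5 km ⇒ ΔT = -4.95°C; T = -0.95°C
1300–2700 m, saturated: Δz = 1.4 km ⇒ ΔT = -9.1°C; T = -10.05°C

-10.05°C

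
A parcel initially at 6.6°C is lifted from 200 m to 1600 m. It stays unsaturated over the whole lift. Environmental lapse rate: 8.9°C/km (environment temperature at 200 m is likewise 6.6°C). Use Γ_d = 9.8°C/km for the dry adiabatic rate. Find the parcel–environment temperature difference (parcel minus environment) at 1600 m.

Parcel:
  From 200 m to 1600 m (dry): cools by 9.8 × 1.4 = 13.72°C, giving -7.12°C.
Environment:
  From 200 m to 1600 m (environment): cools by 8.9 × 1.4 = 12.46°C, giving -5.86°C.
T_parcel − T_env = -7.12 − (-5.86) = -1.26°C

-1.26°C (parcel cooler than environment)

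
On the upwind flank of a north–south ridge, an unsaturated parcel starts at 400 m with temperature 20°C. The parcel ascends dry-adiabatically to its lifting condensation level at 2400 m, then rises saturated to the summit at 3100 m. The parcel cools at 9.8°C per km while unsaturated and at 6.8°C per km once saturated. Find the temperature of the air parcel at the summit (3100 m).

400–2400 m, dry: Δz = 2 km ⇒ ΔT = -19.6°C; T = 0.4°C
2400–3100 m, saturated: Δz = 0.7 km ⇒ ΔT = -4.76°C; T = -4.36°C

-4.36°C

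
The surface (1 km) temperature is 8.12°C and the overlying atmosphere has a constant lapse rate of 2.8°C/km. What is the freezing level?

Height above start = (8.12 − 0) / 2.8 = 2.9 km
Altitude = 1000 m + 2900 m = 3900 m

3.9 km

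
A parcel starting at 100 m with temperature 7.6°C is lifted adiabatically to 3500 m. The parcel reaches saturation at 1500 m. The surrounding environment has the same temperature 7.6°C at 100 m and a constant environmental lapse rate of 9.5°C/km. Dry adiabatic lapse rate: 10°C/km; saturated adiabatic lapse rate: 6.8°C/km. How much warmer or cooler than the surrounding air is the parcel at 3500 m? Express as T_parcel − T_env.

+4.7°C (parcel warmer than environment)

Parcel:
  Dry to 1500 m: -10 × 1.4 km = -14°C, so T = -6.4°C.
  Saturated to 3500 m: -6.8 × 2 km = -13.6°C, so T = -20°C.
Environment:
  Environment to 3500 m: -9.5 × 3.4 km = -32.3°C, so T = -24.7°C.
T_parcel − T_env = -20 − (-24.7) = +4.7°C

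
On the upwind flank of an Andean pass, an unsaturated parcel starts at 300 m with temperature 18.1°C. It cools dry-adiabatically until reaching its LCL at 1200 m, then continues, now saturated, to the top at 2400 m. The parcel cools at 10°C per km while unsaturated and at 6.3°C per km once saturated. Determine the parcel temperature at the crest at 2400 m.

1.54°C

300–1200 m, dry: Δz = 0.9 km ⇒ ΔT = -9°C; T = 9.1°C
1200–2400 m, saturated: Δz = 1.2 km ⇒ ΔT = -7.56°C; T = 1.54°C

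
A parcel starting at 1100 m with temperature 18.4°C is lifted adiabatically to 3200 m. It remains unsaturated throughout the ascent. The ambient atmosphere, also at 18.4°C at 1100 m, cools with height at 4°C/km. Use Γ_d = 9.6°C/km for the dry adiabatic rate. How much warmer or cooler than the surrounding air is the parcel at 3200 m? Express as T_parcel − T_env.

-11.76°C (parcel cooler than environment)

Parcel:
  1100 → 3200 m (dry, 9.6°C/km): ΔT = -9.6 × 2.1 = -20.16°C → T = -1.76°C
Environment:
  1100 → 3200 m (environment, 4°C/km): ΔT = -4 × 2.1 = -8.4°C → T = 10°C
T_parcel − T_env = -1.76 − 10 = -11.76°C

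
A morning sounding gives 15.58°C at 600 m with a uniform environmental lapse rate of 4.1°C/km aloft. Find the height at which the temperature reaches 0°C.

Height above start = (15.58 − 0) / 4.1 = 3.8 km
Altitude = 600 m + 3800 m = 4400 m

4400 m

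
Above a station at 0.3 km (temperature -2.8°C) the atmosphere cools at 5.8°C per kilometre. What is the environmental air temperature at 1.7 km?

-10.92°C

300 → 1700 m (environmental, 5.8°C/km): ΔT = -5.8 × 1.4 = -8.12°C → T = -10.92°C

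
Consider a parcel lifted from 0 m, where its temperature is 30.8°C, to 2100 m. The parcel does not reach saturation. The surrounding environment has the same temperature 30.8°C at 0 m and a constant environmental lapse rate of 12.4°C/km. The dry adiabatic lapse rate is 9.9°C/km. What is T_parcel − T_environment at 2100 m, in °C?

Parcel:
  0–2100 m, dry: Δz = 2.1 km ⇒ ΔT = -20.79°C; T = 10.01°C
Environment:
  0–2100 m, environment: Δz = 2.1 km ⇒ ΔT = -26.04°C; T = 4.76°C
T_parcel − T_env = 10.01 − 4.76 = +5.25°C

+5.25°C (parcel warmer than environment)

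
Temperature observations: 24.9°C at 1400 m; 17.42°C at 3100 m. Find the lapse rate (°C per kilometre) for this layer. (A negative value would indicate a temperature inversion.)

Γ = −ΔT/Δz = (24.9 − 17.42) / (3100 − 1400) m
  = 7.48°C / 1.7 km = 4.4°C/km

4.4°C/km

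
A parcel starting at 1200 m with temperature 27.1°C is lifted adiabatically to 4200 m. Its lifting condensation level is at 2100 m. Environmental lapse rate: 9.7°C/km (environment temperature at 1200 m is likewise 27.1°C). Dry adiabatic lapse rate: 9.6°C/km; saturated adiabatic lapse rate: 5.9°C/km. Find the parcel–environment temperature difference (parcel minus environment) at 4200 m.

Parcel:
  1200 → 2100 m (dry, 9.6°C/km): ΔT = -9.6 × 0.9 = -8.64°C → T = 18.46°C
  2100 → 4200 m (saturated, 5.9°C/km): ΔT = -5.9 × 2.1 = -12.39°C → T = 6.07°C
Environment:
  1200 → 4200 m (environment, 9.7°C/km): ΔT = -9.7 × 3 = -29.1°C → T = -2°C
T_parcel − T_env = 6.07 − (-2) = +8.07°C

+8.07°C (parcel warmer than environment)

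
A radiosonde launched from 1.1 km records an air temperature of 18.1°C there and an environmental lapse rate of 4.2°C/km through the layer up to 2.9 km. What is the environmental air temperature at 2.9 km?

10.54°C

Environmental to 2900 m: -4.2 × 1.8 km = -7.56°C, so T = 10.54°C.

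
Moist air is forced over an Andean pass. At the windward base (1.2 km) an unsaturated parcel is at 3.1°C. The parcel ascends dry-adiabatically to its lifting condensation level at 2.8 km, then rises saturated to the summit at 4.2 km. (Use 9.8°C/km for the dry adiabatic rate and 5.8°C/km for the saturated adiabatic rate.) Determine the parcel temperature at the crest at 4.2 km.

-20.7°C

1200 → 2800 m (dry, 9.8°C/km): ΔT = -9.8 × 1.6 = -15.68°C → T = -12.58°C
2800 → 4200 m (saturated, 5.8°C/km): ΔT = -5.8 × 1.4 = -8.12°C → T = -20.7°C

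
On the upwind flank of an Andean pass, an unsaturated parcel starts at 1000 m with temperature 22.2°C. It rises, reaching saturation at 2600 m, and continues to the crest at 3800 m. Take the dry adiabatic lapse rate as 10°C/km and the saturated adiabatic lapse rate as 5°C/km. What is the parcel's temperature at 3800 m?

Dry to 2600 m: -10 × 1.6 km = -16°C, so T = 6.2°C.
Saturated to 3800 m: -5 × 1.2 km = -6°C, so T = 0.2°C.

0.2°C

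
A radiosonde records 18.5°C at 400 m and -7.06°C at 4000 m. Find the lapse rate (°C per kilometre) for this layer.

Γ = −ΔT/Δz = (18.5 − (-7.06)) / (4000 − 400) m
  = 25.56°C / 3.6 km = 7.1°C/km

7.1°C/km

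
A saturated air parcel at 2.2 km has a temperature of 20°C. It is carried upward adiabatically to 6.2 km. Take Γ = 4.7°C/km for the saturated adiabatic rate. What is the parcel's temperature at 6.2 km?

1.2°C

Saturated adiabatic to 6200 m: -4.7 × 4 km = -18.8°C, so T = 1.2°C.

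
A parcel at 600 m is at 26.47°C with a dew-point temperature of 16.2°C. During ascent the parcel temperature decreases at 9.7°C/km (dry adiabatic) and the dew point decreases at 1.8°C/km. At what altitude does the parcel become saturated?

T and T_d converge at 9.7 − 1.8 = 7.9°C per km
Height above start = (26.47 − 16.2) / 7.9 = 1.3 km
LCL altitude = 600 m + 1300 m = 1900 m

1900 m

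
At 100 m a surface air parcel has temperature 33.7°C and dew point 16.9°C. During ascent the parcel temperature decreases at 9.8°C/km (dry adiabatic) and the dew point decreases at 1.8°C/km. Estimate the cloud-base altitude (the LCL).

2200 m

T and T_d converge at 9.8 − 1.8 = 8°C per km
Height above start = (33.7 − 16.9) / 8 = 2.1 km
LCL altitude = 100 m + 2100 m = 2200 m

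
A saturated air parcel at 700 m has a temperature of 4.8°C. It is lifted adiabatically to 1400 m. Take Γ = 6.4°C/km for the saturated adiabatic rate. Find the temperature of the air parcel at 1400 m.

700 → 1400 m (saturated adiabatic, 6.4°C/km): ΔT = -6.4 × 0.7 = -4.48°C → T = 0.32°C

0.32°C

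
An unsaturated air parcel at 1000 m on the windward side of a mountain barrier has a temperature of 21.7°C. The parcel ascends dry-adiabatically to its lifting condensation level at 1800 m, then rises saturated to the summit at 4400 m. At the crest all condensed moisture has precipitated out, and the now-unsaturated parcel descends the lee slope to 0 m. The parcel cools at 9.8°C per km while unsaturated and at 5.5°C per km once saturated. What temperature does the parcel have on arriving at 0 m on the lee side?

42.68°C

1000–1800 m, dry: Δz = 0.8 km ⇒ ΔT = -7.84°C; T = 13.86°C
1800–4400 m, saturated: Δz = 2.6 km ⇒ ΔT = -14.3°C; T = -0.44°C
4400–0 m, dry descent: Δz = 4.4 km ⇒ ΔT = +43.12°C; T = 42.68°C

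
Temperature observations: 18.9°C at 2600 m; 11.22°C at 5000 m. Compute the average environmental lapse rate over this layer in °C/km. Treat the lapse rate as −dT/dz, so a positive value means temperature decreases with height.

Γ = −ΔT/Δz = (18.9 − 11.22) / (5000 − 2600) m
  = 7.68°C / 2.4 km = 3.2°C/km

3.2°C/km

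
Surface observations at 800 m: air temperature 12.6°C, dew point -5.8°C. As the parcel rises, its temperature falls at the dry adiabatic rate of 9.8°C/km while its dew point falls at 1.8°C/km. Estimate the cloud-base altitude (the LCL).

3100 m

T and T_d converge at 9.8 − 1.8 = 8°C per km
Height above start = (12.6 − (-5.8)) / 8 = 2.3 km
LCL altitude = 800 m + 2300 m = 3100 m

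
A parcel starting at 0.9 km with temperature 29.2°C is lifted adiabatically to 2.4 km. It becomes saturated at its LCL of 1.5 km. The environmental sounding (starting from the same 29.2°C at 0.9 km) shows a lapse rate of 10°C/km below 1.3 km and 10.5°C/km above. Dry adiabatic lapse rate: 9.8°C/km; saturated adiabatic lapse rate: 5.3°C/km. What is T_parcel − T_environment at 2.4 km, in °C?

Parcel:
  From 900 m to 1500 m (dry): cools by 9.8 × 0.6 = 5.88°C, giving 23.32°C.
  From 1500 m to 2400 m (saturated): cools by 5.3 × 0.9 = 4.77°C, giving 18.55°C.
Environment:
  From 900 m to 1300 m (environment, lower layer): cools by 10 × 0.4 = 4°C, giving 25.2°C.
  From 1300 m to 2400 m (environment, upper layer): cools by 10.5 × 1.1 = 11.55°C, giving 13.65°C.
T_parcel − T_env = 18.55 − 13.65 = +4.9°C

+4.9°C (parcel warmer than environment)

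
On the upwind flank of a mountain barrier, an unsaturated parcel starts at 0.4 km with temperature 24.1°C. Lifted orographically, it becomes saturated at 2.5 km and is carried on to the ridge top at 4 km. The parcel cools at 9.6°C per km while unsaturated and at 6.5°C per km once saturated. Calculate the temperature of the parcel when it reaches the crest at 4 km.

-5.81°C

From 400 m to 2500 m (dry): cools by 9.6 × 2.1 = 20.16°C, giving 3.94°C.
From 2500 m to 4000 m (saturated): cools by 6.5 × 1.5 = 9.75°C, giving -5.81°C.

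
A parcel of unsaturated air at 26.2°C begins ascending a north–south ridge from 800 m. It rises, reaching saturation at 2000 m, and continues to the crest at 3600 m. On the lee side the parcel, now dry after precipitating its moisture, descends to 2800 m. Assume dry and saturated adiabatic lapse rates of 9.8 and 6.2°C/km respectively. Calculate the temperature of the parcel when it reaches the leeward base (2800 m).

12.36°C

Dry to 2000 m: -9.8 × 1.2 km = -11.76°C, so T = 14.44°C.
Saturated to 3600 m: -6.2 × 1.6 km = -9.92°C, so T = 4.52°C.
Dry descent to 2800 m: +9.8 × 0.8 km = +7.84°C, so T = 12.36°C.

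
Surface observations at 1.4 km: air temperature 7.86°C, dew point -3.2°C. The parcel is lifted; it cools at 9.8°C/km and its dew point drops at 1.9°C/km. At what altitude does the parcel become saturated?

2.8 km

T and T_d converge at 9.8 − 1.9 = 7.9°C per km
Height above start = (7.86 − (-3.2)) / 7.9 = 1.4 km
LCL altitude = 1400 m + 1400 m = 2800 m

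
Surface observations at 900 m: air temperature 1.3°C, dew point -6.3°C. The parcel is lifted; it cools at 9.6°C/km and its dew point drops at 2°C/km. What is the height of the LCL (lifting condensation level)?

T and T_d converge at 9.6 − 2 = 7.6°C per km
Height above start = (1.3 − (-6.3)) / 7.6 = 1 km
LCL altitude = 900 m + 1000 m = 1900 m

1900 m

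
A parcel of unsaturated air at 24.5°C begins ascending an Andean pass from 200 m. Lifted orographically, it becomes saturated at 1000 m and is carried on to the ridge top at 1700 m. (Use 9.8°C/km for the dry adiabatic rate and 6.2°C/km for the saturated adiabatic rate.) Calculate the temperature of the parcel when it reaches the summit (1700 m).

12.32°C

Dry to 1000 m: -9.8 × 0.8 km = -7.84°C, so T = 16.66°C.
Saturated to 1700 m: -6.2 × 0.7 km = -4.34°C, so T = 12.32°C.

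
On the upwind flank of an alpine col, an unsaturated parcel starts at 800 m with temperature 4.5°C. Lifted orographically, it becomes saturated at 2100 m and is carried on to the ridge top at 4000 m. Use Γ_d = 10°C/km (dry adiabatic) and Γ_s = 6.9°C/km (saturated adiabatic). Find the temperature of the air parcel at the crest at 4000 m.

-21.61°C

From 800 m to 2100 m (dry): cools by 10 × 1.3 = 13°C, giving -8.5°C.
From 2100 m to 4000 m (saturated): cools by 6.9 × 1.9 = 13.11°C, giving -21.61°C.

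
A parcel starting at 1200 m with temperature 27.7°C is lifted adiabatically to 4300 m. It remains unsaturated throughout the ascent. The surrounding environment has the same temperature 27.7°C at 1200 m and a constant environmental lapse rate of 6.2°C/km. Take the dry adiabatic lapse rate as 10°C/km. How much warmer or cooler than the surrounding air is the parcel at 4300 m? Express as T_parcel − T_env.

Parcel:
  From 1200 m to 4300 m (dry): cools by 10 × 3.1 = 31°C, giving -3.3°C.
Environment:
  From 1200 m to 4300 m (environment): cools by 6.2 × 3.1 = 19.22°C, giving 8.48°C.
T_parcel − T_env = -3.3 − 8.48 = -11.78°C

-11.78°C (parcel cooler than environment)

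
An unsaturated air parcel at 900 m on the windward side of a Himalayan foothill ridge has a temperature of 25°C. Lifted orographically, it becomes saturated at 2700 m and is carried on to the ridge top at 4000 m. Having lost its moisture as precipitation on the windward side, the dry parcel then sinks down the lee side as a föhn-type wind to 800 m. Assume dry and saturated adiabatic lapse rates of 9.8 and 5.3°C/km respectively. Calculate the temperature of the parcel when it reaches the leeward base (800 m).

From 900 m to 2700 m (dry): cools by 9.8 × 1.8 = 17.64°C, giving 7.36°C.
From 2700 m to 4000 m (saturated): cools by 5.3 × 1.3 = 6.89°C, giving 0.47°C.
From 4000 m to 800 m (dry descent): warms by 9.8 × 3.2 = 31.36°C, giving 31.83°C.

31.83°C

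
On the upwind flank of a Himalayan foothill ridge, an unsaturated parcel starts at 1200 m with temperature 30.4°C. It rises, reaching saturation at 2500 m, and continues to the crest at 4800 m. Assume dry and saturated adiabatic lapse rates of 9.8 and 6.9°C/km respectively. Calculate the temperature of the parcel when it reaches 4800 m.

1200–2500 m, dry: Δz = 1.3 km ⇒ ΔT = -12.74°C; T = 17.66°C
2500–4800 m, saturated: Δz = 2.3 km ⇒ ΔT = -15.87°C; T = 1.79°C

1.79°C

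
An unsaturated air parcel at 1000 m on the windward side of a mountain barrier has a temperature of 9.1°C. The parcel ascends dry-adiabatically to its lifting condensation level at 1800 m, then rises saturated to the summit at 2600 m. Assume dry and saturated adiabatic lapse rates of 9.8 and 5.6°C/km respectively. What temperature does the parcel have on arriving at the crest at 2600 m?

-3.22°C

Dry to 1800 m: -9.8 × 0.8 km = -7.84°C, so T = 1.26°C.
Saturated to 2600 m: -5.6 × 0.8 km = -4.48°C, so T = -3.22°C.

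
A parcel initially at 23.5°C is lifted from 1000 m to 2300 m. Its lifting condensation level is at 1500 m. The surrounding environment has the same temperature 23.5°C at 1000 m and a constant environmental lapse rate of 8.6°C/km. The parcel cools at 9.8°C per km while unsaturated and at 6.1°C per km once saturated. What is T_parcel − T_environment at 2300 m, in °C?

+1.4°C (parcel warmer than environment)

Parcel:
  1000–1500 m, dry: Δz = 0.5 km ⇒ ΔT = -4.9°C; T = 18.6°C
  1500–2300 m, saturated: Δz = 0.8 km ⇒ ΔT = -4.88°C; T = 13.72°C
Environment:
  1000–2300 m, environment: Δz = 1.3 km ⇒ ΔT = -11.18°C; T = 12.32°C
T_parcel − T_env = 13.72 − 12.32 = +1.4°C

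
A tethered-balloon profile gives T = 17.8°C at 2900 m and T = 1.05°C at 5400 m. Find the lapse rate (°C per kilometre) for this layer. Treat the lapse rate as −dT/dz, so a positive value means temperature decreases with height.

6.7°C/km

Γ = −ΔT/Δz = (17.8 − 1.05) / (5400 − 2900) m
  = 16.75°C / 2.5 km = 6.7°C/km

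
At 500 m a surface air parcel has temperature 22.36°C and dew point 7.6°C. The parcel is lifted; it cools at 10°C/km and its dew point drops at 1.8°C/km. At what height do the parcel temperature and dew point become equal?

T and T_d converge at 10 − 1.8 = 8.2°C per km
Height above start = (22.36 − 7.6) / 8.2 = 1.8 km
LCL altitude = 500 m + 1800 m = 2300 m

2300 m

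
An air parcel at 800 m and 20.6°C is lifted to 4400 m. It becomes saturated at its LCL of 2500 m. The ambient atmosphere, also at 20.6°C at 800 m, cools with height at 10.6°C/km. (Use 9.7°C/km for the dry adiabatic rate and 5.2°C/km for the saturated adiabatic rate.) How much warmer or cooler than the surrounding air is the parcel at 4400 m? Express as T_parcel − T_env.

+11.79°C (parcel warmer than environment)

Parcel:
  Dry to 2500 m: -9.7 × 1.7 km = -16.49°C, so T = 4.11°C.
  Saturated to 4400 m: -5.2 × 1.9 km = -9.88°C, so T = -5.77°C.
Environment:
  Environment to 4400 m: -10.6 × 3.6 km = -38.16°C, so T = -17.56°C.
T_parcel − T_env = -5.77 − (-17.56) = +11.79°C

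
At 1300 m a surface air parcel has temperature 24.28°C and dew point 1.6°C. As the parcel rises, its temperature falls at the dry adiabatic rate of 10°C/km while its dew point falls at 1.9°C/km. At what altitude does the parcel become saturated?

T and T_d converge at 10 − 1.9 = 8.1°C per km
Height above start = (24.28 − 1.6) / 8.1 = 2.8 km
LCL altitude = 1300 m + 2800 m = 4100 m

4100 m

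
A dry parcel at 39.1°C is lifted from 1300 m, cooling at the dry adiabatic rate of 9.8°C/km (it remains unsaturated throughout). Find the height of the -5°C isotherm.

Height above start = (39.1 − (-5)) / 9.8 = 4.5 km
Altitude = 1300 m + 4500 m = 5800 m

5800 m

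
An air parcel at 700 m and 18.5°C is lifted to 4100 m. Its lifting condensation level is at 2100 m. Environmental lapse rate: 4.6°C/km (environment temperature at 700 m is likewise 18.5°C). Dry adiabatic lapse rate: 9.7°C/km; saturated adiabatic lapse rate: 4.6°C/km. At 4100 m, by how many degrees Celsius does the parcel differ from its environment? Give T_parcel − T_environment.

-7.14°C (parcel cooler than environment)

Parcel:
  Dry to 2100 m: -9.7 × 1.4 km = -13.58°C, so T = 4.92°C.
  Saturated to 4100 m: -4.6 × 2 km = -9.2°C, so T = -4.28°C.
Environment:
  Environment to 4100 m: -4.6 × 3.4 km = -15.64°C, so T = 2.86°C.
T_parcel − T_env = -4.28 − 2.86 = -7.14°C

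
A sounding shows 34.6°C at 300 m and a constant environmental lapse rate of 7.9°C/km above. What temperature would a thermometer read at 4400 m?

2.21°C

300 → 4400 m (environmental, 7.9°C/km): ΔT = -7.9 × 4.1 = -32.39°C → T = 2.21°C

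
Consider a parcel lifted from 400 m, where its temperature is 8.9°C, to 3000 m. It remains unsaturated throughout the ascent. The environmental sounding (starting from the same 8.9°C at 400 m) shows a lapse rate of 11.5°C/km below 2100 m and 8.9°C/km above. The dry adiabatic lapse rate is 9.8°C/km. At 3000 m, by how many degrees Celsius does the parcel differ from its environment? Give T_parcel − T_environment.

Parcel:
  400–3000 m, dry: Δz = 2.6 km ⇒ ΔT = -25.48°C; T = -16.58°C
Environment:
  400–2100 m, environment, lower layer: Δz = 1.7 km ⇒ ΔT = -19.55°C; T = -10.65°C
  2100–3000 m, environment, upper layer: Δz = 0.9 km ⇒ ΔT = -8.01°C; T = -18.66°C
T_parcel − T_env = -16.58 − (-18.66) = +2.08°C

+2.08°C (parcel warmer than environment)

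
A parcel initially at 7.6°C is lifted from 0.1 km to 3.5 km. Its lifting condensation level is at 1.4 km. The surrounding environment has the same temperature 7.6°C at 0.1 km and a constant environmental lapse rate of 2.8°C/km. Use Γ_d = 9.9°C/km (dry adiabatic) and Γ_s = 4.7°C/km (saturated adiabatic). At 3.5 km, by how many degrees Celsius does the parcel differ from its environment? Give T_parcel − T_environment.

-13.22°C (parcel cooler than environment)

Parcel:
  100 → 1400 m (dry, 9.9°C/km): ΔT = -9.9 × 1.3 = -12.87°C → T = -5.27°C
  1400 → 3500 m (saturated, 4.7°C/km): ΔT = -4.7 × 2.1 = -9.87°C → T = -15.14°C
Environment:
  100 → 3500 m (environment, 2.8°C/km): ΔT = -2.8 × 3.4 = -9.52°C → T = -1.92°C
T_parcel − T_env = -15.14 − (-1.92) = -13.22°C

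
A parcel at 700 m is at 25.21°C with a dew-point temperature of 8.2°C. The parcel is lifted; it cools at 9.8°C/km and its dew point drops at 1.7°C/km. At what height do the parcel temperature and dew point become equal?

2800 m

T and T_d converge at 9.8 − 1.7 = 8.1°C per km
Height above start = (25.21 − 8.2) / 8.1 = 2.1 km
LCL altitude = 700 m + 2100 m = 2800 m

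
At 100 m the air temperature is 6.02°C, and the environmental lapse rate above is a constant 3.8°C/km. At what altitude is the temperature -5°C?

3000 m

Height above start = (6.02 − (-5)) / 3.8 = 2.9 km
Altitude = 100 m + 2900 m = 3000 m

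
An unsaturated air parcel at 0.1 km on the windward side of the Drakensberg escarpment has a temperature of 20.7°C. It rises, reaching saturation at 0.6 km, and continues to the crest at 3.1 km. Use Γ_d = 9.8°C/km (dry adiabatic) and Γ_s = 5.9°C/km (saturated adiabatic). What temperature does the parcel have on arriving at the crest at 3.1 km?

Dry to 600 m: -9.8 × 0.5 km = -4.9°C, so T = 15.8°C.
Saturated to 3100 m: -5.9 × 2.5 km = -14.75°C, so T = 1.05°C.

1.05°C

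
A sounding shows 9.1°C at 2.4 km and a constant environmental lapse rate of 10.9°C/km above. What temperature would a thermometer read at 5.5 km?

-24.69°C

Environmental to 5500 m: -10.9 × 3.1 km = -33.79°C, so T = -24.69°C.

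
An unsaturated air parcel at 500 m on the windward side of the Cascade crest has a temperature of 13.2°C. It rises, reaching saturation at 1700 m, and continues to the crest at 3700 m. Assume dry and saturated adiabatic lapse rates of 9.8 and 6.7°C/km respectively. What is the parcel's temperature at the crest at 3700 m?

-11.96°C

From 500 m to 1700 m (dry): cools by 9.8 × 1.2 = 11.76°C, giving 1.44°C.
From 1700 m to 3700 m (saturated): cools by 6.7 × 2 = 13.4°C, giving -11.96°C.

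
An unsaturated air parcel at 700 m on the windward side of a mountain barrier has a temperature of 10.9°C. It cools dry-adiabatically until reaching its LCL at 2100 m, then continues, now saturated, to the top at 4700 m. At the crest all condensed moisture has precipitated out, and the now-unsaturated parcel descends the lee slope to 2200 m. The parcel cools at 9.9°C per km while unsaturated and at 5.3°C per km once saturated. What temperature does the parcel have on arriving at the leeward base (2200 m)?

700–2100 m, dry: Δz = 1.4 km ⇒ ΔT = -13.86°C; T = -2.96°C
2100–4700 m, saturated: Δz = 2.6 km ⇒ ΔT = -13.78°C; T = -16.74°C
4700–2200 m, dry descent: Δz = 2.5 km ⇒ ΔT = +24.75°C; T = 8.01°C

8.01°C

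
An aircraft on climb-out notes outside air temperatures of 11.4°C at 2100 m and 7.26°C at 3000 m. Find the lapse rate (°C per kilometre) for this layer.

4.6°C/km

Γ = −ΔT/Δz = (11.4 − 7.26) / (3000 − 2100) m
  = 4.14°C / 0.9 km = 4.6°C/km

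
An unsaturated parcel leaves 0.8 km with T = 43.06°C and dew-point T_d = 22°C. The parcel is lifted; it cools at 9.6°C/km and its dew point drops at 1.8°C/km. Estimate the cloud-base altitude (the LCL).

3.5 km

T and T_d converge at 9.6 − 1.8 = 7.8°C per km
Height above start = (43.06 − 22) / 7.8 = 2.7 km
LCL altitude = 800 m + 2700 m = 3500 m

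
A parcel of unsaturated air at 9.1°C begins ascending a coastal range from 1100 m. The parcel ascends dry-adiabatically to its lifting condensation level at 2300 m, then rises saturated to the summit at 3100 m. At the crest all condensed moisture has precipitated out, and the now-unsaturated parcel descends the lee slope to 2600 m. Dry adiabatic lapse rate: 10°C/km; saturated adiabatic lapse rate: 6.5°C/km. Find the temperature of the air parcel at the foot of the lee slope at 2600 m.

-3.1°C

1100 → 2300 m (dry, 10°C/km): ΔT = -10 × 1.2 = -12°C → T = -2.9°C
2300 → 3100 m (saturated, 6.5°C/km): ΔT = -6.5 × 0.8 = -5.2°C → T = -8.1°C
3100 → 2600 m (dry descent, 10°C/km): ΔT = +10 × 0.5 = +5°C → T = -3.1°C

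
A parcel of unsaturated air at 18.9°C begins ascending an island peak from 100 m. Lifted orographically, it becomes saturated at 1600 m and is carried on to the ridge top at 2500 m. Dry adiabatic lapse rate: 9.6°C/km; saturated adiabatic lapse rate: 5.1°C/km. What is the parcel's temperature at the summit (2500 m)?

Dry to 1600 m: -9.6 × 1.5 km = -14.4°C, so T = 4.5°C.
Saturated to 2500 m: -5.1 × 0.9 km = -4.59°C, so T = -0.09°C.

-0.09°C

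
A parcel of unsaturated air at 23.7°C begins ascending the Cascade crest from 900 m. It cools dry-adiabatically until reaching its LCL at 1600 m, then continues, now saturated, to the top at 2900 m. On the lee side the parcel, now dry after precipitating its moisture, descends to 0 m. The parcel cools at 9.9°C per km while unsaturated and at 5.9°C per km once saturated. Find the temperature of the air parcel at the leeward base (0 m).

37.81°C

From 900 m to 1600 m (dry): cools by 9.9 × 0.7 = 6.93°C, giving 16.77°C.
From 1600 m to 2900 m (saturated): cools by 5.9 × 1.3 = 7.67°C, giving 9.1°C.
From 2900 m to 0 m (dry descent): warms by 9.9 × 2.9 = 28.71°C, giving 37.81°C.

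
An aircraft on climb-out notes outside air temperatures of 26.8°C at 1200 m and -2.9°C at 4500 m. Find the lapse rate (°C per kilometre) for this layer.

9°C/km

Γ = −ΔT/Δz = (26.8 − (-2.9)) / (4500 − 1200) m
  = 29.7°C / 3.3 km = 9°C/km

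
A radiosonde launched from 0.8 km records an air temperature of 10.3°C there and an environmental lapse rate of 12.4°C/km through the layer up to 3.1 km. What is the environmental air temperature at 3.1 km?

-18.22°C

From 800 m to 3100 m (environmental): cools by 12.4 × 2.3 = 28.52°C, giving -18.22°C.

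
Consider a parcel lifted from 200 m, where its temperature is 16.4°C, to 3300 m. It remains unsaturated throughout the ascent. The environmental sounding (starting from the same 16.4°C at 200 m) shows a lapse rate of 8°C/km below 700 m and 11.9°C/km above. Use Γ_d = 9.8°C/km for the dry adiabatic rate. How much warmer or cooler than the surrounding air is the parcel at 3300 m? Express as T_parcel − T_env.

Parcel:
  Dry to 3300 m: -9.8 × 3.1 km = -30.38°C, so T = -13.98°C.
Environment:
  Environment, lower layer to 700 m: -8 × 0.5 km = -4°C, so T = 12.4°C.
  Environment, upper layer to 3300 m: -11.9 × 2.6 km = -30.94°C, so T = -18.54°C.
T_parcel − T_env = -13.98 − (-18.54) = +4.56°C

+4.56°C (parcel warmer than environment)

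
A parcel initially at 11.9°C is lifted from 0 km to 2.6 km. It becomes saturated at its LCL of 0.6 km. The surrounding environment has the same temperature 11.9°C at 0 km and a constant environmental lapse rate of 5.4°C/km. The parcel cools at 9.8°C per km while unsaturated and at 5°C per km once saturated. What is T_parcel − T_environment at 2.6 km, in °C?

Parcel:
  0–600 m, dry: Δz = 0.6 km ⇒ ΔT = -5.88°C; T = 6.02°C
  600–2600 m, saturated: Δz = 2 km ⇒ ΔT = -10°C; T = -3.98°C
Environment:
  0–2600 m, environment: Δz = 2.6 km ⇒ ΔT = -14.04°C; T = -2.14°C
T_parcel − T_env = -3.98 − (-2.14) = -1.84°C

-1.84°C (parcel cooler than environment)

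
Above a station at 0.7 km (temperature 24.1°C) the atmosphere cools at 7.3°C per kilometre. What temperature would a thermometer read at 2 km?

14.61°C

Environmental to 2000 m: -7.3 × 1.3 km = -9.49°C, so T = 14.61°C.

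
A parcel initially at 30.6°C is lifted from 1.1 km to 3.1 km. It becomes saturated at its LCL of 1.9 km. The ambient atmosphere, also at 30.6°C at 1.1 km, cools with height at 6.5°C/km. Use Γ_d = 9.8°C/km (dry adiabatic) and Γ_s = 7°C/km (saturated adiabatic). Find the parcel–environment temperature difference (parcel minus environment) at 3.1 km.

-3.24°C (parcel cooler than environment)

Parcel:
  1100–1900 m, dry: Δz = 0.8 km ⇒ ΔT = -7.84°C; T = 22.76°C
  1900–3100 m, saturated: Δz = 1.2 km ⇒ ΔT = -8.4°C; T = 14.36°C
Environment:
  1100–3100 m, environment: Δz = 2 km ⇒ ΔT = -13°C; T = 17.6°C
T_parcel − T_env = 14.36 − 17.6 = -3.24°C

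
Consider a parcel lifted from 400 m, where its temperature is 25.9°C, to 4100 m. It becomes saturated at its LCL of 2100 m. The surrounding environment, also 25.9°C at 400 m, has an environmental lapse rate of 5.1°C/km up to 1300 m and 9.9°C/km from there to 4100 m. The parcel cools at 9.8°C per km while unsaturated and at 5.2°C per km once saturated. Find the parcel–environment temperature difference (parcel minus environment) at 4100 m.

Parcel:
  From 400 m to 2100 m (dry): cools by 9.8 × 1.7 = 16.66°C, giving 9.24°C.
  From 2100 m to 4100 m (saturated): cools by 5.2 × 2 = 10.4°C, giving -1.16°C.
Environment:
  From 400 m to 1300 m (environment, lower layer): cools by 5.1 × 0.9 = 4.59°C, giving 21.31°C.
  From 1300 m to 4100 m (environment, upper layer): cools by 9.9 × 2.8 = 27.72°C, giving -6.41°C.
T_parcel − T_env = -1.16 − (-6.41) = +5.25°C

+5.25°C (parcel warmer than environment)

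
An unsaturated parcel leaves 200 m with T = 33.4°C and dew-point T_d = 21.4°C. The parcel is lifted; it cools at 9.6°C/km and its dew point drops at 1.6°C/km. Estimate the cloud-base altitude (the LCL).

T and T_d converge at 9.6 − 1.6 = 8°C per km
Height above start = (33.4 − 21.4) / 8 = 1.5 km
LCL altitude = 200 m + 1500 m = 1700 m

1700 m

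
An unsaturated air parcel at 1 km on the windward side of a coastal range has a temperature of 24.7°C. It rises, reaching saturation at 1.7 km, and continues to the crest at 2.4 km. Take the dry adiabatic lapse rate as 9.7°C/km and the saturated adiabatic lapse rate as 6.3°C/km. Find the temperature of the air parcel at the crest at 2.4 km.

1000 → 1700 m (dry, 9.7°C/km): ΔT = -9.7 × 0.7 = -6.79°C → T = 17.91°C
1700 → 2400 m (saturated, 6.3°C/km): ΔT = -6.3 × 0.7 = -4.41°C → T = 13.5°C

13.5°C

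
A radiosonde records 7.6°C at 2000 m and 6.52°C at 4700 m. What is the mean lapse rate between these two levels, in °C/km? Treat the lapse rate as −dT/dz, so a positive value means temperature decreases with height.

Γ = −ΔT/Δz = (7.6 − 6.52) / (4700 − 2000) m
  = 1.08°C / 2.7 km = 0.4°C/km

0.4°C/km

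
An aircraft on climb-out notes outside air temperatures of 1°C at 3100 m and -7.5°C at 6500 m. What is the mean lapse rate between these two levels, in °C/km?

2.5°C/km

Γ = −ΔT/Δz = (1 − (-7.5)) / (6500 − 3100) m
  = 8.5°C / 3.4 km = 2.5°C/km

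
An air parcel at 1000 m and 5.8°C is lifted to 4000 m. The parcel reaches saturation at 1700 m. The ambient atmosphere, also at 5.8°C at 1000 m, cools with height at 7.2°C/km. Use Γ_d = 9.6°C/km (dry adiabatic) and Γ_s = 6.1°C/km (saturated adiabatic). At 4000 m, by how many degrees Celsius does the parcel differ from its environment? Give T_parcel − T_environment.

Parcel:
  1000 → 1700 m (dry, 9.6°C/km): ΔT = -9.6 × 0.7 = -6.72°C → T = -0.92°C
  1700 → 4000 m (saturated, 6.1°C/km): ΔT = -6.1 × 2.3 = -14.03°C → T = -14.95°C
Environment:
  1000 → 4000 m (environment, 7.2°C/km): ΔT = -7.2 × 3 = -21.6°C → T = -15.8°C
T_parcel − T_env = -14.95 − (-15.8) = +0.85°C

+0.85°C (parcel warmer than environment)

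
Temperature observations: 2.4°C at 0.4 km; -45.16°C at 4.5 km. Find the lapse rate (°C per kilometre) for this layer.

Γ = −ΔT/Δz = (2.4 − (-45.16)) / (4500 − 400) m
  = 47.56°C / 4.1 km = 11.6°C/km

11.6°C/km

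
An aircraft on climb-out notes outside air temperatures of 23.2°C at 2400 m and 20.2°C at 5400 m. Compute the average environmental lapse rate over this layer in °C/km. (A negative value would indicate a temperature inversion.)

Γ = −ΔT/Δz = (23.2 − 20.2) / (5400 − 2400) m
  = 3°C / 3 km = 1°C/km

1°C/km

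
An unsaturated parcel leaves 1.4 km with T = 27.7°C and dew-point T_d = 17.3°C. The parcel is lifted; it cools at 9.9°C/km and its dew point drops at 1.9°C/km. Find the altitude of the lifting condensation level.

T and T_d converge at 9.9 − 1.9 = 8°C per km
Height above start = (27.7 − 17.3) / 8 = 1.3 km
LCL altitude = 1400 m + 1300 m = 2700 m

2.7 km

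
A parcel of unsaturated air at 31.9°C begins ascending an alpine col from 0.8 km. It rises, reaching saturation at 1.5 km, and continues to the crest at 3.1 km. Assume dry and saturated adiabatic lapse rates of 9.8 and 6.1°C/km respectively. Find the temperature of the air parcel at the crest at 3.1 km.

15.28°C

From 800 m to 1500 m (dry): cools by 9.8 × 0.7 = 6.86°C, giving 25.04°C.
From 1500 m to 3100 m (saturated): cools by 6.1 × 1.6 = 9.76°C, giving 15.28°C.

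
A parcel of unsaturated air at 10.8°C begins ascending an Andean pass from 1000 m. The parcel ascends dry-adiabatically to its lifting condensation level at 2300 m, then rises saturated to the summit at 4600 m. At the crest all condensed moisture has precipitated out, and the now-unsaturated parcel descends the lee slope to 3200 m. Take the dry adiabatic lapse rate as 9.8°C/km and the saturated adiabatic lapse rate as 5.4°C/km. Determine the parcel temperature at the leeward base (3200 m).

-0.64°C

Dry to 2300 m: -9.8 × 1.3 km = -12.74°C, so T = -1.94°C.
Saturated to 4600 m: -5.4 × 2.3 km = -12.42°C, so T = -14.36°C.
Dry descent to 3200 m: +9.8 × 1.4 km = +13.72°C, so T = -0.64°C.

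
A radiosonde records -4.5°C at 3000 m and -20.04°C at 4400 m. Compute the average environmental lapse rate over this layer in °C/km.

11.1°C/km

Γ = −ΔT/Δz = (-4.5 − (-20.04)) / (4400 − 3000) m
  = 15.54°C / 1.4 km = 11.1°C/km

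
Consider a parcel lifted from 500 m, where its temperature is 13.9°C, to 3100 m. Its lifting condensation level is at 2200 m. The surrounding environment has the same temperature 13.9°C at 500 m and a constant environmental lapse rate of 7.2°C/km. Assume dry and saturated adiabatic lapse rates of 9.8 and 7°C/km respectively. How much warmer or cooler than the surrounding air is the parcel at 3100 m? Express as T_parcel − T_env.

-4.24°C (parcel cooler than environment)

Parcel:
  Dry to 2200 m: -9.8 × 1.7 km = -16.66°C, so T = -2.76°C.
  Saturated to 3100 m: -7 × 0.9 km = -6.3°C, so T = -9.06°C.
Environment:
  Environment to 3100 m: -7.2 × 2.6 km = -18.72°C, so T = -4.82°C.
T_parcel − T_env = -9.06 − (-4.82) = -4.24°C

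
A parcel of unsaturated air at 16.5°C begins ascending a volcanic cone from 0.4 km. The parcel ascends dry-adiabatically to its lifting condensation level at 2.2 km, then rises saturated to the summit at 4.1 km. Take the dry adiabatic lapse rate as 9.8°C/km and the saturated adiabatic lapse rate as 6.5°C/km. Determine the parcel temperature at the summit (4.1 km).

From 400 m to 2200 m (dry): cools by 9.8 × 1.8 = 17.64°C, giving -1.14°C.
From 2200 m to 4100 m (saturated): cools by 6.5 × 1.9 = 12.35°C, giving -13.49°C.

-13.49°C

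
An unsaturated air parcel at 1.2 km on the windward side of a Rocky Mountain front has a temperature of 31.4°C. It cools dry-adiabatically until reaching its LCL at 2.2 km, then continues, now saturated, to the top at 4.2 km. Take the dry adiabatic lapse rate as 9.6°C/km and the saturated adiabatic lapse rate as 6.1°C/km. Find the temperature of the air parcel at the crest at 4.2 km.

9.6°C

1200–2200 m, dry: Δz = 1 km ⇒ ΔT = -9.6°C; T = 21.8°C
2200–4200 m, saturated: Δz = 2 km ⇒ ΔT = -12.2°C; T = 9.6°C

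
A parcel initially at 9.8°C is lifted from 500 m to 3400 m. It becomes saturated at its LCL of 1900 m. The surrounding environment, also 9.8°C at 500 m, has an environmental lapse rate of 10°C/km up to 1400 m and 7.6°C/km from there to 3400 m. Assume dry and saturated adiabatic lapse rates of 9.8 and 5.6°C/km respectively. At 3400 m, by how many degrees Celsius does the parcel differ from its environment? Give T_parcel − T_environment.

+2.08°C (parcel warmer than environment)

Parcel:
  500 → 1900 m (dry, 9.8°C/km): ΔT = -9.8 × 1.4 = -13.72°C → T = -3.92°C
  1900 → 3400 m (saturated, 5.6°C/km): ΔT = -5.6 × 1.5 = -8.4°C → T = -12.32°C
Environment:
  500 → 1400 m (environment, lower layer, 10°C/km): ΔT = -10 × 0.9 = -9°C → T = 0.8°C
  1400 → 3400 m (environment, upper layer, 7.6°C/km): ΔT = -7.6 × 2 = -15.2°C → T = -14.4°C
T_parcel − T_env = -12.32 − (-14.4) = +2.08°C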